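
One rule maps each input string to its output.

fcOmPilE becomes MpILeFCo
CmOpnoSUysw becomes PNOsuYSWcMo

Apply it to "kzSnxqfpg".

Looking at the pairs, the operation is to move the first 3 characters to the end (rotate left by 3), then flip the case of every letter.
For "kzSnxqfpg", step one produces "nxqfpgkzS"; step two turns that into "NXQFPGKZs".

NXQFPGKZs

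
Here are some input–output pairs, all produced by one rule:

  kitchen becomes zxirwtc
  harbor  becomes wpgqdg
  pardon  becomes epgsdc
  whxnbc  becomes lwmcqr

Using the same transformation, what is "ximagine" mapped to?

The pattern: shift every letter 11 places backward in the alphabet (wrapping around).
On "ximagine" that produces "mxbpvxct".

mxbpvxct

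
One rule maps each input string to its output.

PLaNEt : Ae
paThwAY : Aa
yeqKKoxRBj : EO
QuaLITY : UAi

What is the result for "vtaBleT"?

AE

The transformation: flip the case of every letter, then keep only the vowels.
Applying both steps to "vtaBleT": "VTAbLEt", then "AE".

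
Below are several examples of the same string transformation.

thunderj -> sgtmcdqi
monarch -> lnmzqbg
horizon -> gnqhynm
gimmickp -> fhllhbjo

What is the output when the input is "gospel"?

fnrodk

In each case the input is transformed by: shift every letter 1 place backward in the alphabet (wrapping around).
Doing the same to "gospel": "fnrodk".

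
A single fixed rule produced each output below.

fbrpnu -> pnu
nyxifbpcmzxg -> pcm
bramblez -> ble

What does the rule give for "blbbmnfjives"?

fji

What's happening: swap the front and back halves of the string, then keep only the first 3 characters.
Applying both steps to "blbbmnfjives": "fjivesblbbmn", then "fji".
(Check on "nyxifbpcmzxg": → "pcmzxgnyxifb" → "pcm" ✓)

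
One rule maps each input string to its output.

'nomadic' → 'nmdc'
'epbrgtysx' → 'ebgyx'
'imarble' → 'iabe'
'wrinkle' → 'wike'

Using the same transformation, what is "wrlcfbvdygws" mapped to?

Each output is the input with this applied: keep every other character starting from the first (positions 1st, 3rd, 5th, ...).
"wrlcfbvdygws" → "wlfvyw".

wlfvyw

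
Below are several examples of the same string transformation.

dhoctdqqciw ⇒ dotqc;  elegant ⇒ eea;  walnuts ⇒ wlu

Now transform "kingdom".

Rule — swap each adjacent pair of characters (1↔2, 3↔4, ...), then keep every other character starting from the second (positions 2nd, 4th, 6th, ...).
Applying both steps to "kingdom": "ikgnodm", then "knd".
(Check on "dhoctdqqciw": → "hdcodtqqicw" → "dotqc" ✓)

knd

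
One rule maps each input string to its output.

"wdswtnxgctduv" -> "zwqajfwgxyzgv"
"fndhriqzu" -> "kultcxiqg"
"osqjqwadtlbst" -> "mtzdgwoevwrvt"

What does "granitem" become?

qlwhpjud

Looking at the pairs, the operation is to shift every letter 3 places forward in the alphabet (wrapping around), then move the first 3 characters to the end (rotate left by 3).
Working it through for "granitem": intermediate "judqlwhp", final "qlwhpjud".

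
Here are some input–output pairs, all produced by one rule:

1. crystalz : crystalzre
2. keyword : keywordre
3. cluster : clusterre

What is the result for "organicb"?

Looking at the pairs, the operation is to append "re".
Doing the same to "organicb": "organicbre".

organicbre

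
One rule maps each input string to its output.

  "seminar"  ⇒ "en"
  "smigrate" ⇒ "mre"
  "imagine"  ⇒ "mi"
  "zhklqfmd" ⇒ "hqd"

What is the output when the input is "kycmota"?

yo

The pattern: keep one character in every 3, starting at position 2 (positions 2nd, 5th, 8th, ...).
Doing the same to "kycmota": "yo".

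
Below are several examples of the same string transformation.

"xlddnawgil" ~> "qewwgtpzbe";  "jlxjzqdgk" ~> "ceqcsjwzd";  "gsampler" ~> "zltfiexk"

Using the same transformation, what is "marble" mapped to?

ftkuex

What's happening: shift every letter 7 places backward in the alphabet (wrapping around).
Applying that to "marble" gives "ftkuex".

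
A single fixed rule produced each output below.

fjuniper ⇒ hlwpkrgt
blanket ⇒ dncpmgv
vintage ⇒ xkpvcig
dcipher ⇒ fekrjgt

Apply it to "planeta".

Rule — shift every letter 2 places forward in the alphabet (wrapping around).
On "planeta" that produces "rncpgvc".

rncpgvc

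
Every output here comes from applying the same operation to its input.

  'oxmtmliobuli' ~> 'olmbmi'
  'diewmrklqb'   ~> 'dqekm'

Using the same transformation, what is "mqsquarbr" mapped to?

In each case the input is transformed by: keep every other character starting from the first (positions 1st, 3rd, 5th, ...), then take characters alternately from the front and the back (1st, last, 2nd, 2nd-last, ...).
On "mqsquarbr" that produces "mrsru".
(Check on "diewmrklqb": → "demkq" → "dqekm" ✓)

mrsru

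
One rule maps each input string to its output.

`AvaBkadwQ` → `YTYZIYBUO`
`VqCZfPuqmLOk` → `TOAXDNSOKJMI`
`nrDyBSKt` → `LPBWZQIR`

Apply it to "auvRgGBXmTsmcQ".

The rule is to shift every letter 2 places backward in the alphabet (wrapping around), then convert every letter to uppercase.
For "auvRgGBXmTsmcQ" the result is "YSTPEEZVKRQKAO".

YSTPEEZVKRQKAO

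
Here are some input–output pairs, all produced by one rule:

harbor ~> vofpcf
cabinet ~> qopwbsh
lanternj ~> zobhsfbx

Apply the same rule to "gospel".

ucgdsz

Rule — shift every letter 12 places backward in the alphabet (wrapping around).
Doing the same to "gospel": "ucgdsz".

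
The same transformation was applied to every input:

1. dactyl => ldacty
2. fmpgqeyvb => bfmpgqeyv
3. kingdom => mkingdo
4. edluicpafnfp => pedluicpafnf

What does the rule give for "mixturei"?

The transformation: move the last character to the front.
On "mixturei" that produces "imixture".

imixture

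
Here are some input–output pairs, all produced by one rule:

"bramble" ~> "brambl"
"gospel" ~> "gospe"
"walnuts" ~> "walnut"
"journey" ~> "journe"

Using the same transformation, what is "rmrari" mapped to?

rmrar

In each case the input is transformed by: delete the last character.
So "rmrari" becomes "rmrar".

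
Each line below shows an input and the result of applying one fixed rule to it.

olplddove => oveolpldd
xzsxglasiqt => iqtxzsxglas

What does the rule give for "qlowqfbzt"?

In each case the input is transformed by: move the last 3 characters to the front (rotate right by 3).
For "qlowqfbzt" the result is "bztqlowqf".

bztqlowqf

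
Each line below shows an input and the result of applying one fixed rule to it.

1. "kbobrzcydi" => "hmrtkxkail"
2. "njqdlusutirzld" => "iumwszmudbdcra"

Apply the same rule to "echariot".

The pattern: shift every letter 9 places forward in the alphabet (wrapping around), then move the last 3 characters to the front (rotate right by 3).
Applying that to "echariot" gives "rxcnlqja".

rxcnlqja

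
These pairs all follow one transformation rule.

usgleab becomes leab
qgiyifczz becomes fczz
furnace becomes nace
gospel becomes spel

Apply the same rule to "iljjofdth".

Looking at the pairs, the operation is to keep only the last 4 characters.
On "iljjofdth" that produces "fdth".

fdth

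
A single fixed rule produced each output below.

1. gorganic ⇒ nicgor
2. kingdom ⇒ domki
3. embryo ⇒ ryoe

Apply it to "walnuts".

utswa

Rule — move the last 3 characters to the front (rotate right by 3), then delete the last 2 characters.
For "walnuts" the result is "utswa".
(Check on "gorganic": → "nicgorga" → "nicgor" ✓)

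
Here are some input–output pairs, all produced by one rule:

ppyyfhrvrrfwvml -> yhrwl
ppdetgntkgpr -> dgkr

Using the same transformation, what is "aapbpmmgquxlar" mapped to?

Each output is the input with this applied: keep one character in every 3, starting at position 3 (positions 3rd, 6th, 9th, ...).
"aapbpmmgquxlar" → "pmql".

pmql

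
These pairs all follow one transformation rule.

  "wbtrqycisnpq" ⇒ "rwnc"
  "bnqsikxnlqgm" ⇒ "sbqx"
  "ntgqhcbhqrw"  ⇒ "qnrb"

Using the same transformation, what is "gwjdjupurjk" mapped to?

The rule is to keep one character in every 3, starting at position 1 (positions 1st, 4th, 7th, ...), then swap each adjacent pair of characters (1↔2, 3↔4, ...).
Applying both steps to "gwjdjupurjk": "gdpj", then "dgjp".

dgjp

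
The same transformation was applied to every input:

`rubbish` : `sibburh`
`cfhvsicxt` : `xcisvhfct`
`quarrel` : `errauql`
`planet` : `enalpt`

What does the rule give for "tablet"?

elbatt

In each case the input is transformed by: reverse the string, then move the first character to the end.
On "tablet": the first step gives "telbat", and the second then gives "elbatt".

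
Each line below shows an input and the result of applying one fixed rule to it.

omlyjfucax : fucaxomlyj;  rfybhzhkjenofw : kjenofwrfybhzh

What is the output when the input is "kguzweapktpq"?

apktpqkguzwe

Looking at the pairs, the operation is to swap the front and back halves of the string.
So "kguzweapktpq" becomes "apktpqkguzwe".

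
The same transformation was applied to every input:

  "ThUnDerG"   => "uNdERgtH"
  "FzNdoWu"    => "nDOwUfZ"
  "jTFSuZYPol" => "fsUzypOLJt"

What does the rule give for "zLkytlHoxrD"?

KYTLhOXRdZl

Each output is the input with this applied: move the first 2 characters to the end (rotate left by 2), then flip the case of every letter.
Doing the same to "zLkytlHoxrD": "KYTLhOXRdZl".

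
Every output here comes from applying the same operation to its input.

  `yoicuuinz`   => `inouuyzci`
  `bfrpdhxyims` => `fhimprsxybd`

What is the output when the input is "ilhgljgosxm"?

Each output is the input with this applied: sort the characters into alphabetical order, then move the first 2 characters to the end (rotate left by 2).
For "ilhgljgosxm", step one produces "gghijllmosx"; step two turns that into "hijllmosxgg".

hijllmosxgg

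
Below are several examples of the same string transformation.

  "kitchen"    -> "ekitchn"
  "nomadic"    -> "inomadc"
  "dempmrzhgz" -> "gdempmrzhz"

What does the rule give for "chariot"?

Looking at the pairs, the operation is to move the last character to the front, then swap the first and last characters.
Working it through for "chariot": intermediate "tchario", final "ocharit".

ocharit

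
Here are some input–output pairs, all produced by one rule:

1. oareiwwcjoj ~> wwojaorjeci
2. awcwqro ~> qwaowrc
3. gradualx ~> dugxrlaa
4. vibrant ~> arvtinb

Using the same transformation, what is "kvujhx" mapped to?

ujkxvh

What's happening: take characters alternately from the front and the back (1st, last, 2nd, 2nd-last, ...), then move the last 2 characters to the front (rotate right by 2).
Applying both steps to "kvujhx": "kxvhuj", then "ujkxvh".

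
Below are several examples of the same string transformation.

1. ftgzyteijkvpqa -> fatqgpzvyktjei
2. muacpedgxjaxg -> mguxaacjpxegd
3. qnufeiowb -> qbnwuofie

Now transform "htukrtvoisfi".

The rule is to take characters alternately from the front and the back (1st, last, 2nd, 2nd-last, ...).
"htukrtvoisfi" → "hitfuskirotv".

hitfuskirotv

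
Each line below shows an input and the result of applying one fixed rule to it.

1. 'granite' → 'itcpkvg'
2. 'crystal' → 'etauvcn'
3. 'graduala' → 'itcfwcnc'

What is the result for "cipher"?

ekrjgt

Rule — shift every letter 2 places forward in the alphabet (wrapping around).
On "cipher" that produces "ekrjgt".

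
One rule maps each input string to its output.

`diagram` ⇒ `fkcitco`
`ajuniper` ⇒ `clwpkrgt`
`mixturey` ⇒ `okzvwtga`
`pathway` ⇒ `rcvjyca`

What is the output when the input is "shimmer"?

ujkoogt

Each output is the input with this applied: shift every letter 2 places forward in the alphabet (wrapping around).
Doing the same to "shimmer": "ujkoogt".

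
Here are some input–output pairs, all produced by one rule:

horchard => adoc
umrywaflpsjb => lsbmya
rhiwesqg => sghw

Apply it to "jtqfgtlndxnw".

Looking at the pairs, the operation is to keep every other character starting from the second (positions 2nd, 4th, 6th, ...), then swap the front and back halves of the string.
"jtqfgtlndxnw" → "tftnxw" → "nxwtft".

nxwtft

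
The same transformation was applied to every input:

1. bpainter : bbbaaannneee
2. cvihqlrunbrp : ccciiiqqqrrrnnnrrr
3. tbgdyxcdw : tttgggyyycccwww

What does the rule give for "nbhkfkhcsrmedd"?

nnnhhhfffhhhsssmmmddd

Each output is the input with this applied: keep every other character starting from the first (positions 1st, 3rd, 5th, ...), then repeat every character 3 times.
Working it through for "nbhkfkhcsrmedd": intermediate "nhfhsmd", final "nnnhhhfffhhhsssmmmddd".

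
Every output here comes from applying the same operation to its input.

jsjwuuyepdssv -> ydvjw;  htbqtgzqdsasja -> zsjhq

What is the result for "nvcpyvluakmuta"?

lktnp

Looking at the pairs, the operation is to keep one character in every 3, starting at position 1 (positions 1st, 4th, 7th, ...), then move the last 3 characters to the front (rotate right by 3).
"nvcpyvluakmuta" → "nplkt" → "lktnp".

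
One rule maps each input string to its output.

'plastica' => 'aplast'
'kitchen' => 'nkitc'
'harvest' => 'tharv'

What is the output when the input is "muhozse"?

Rule — move the last character to the front, then delete the last 2 characters.
On "muhozse": the first step gives "emuhozs", and the second then gives "emuho".
(Check on "kitchen": → "nkitche" → "nkitc" ✓)

emuho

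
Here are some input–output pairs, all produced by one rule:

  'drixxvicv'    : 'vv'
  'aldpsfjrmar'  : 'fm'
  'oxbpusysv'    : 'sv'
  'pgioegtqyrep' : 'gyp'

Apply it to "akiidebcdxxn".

In each case the input is transformed by: keep one character in every 3, starting at position 3 (positions 3rd, 6th, 9th, ...), then delete the first character.
Working it through for "akiidebcdxxn": intermediate "iedn", final "edn".

edn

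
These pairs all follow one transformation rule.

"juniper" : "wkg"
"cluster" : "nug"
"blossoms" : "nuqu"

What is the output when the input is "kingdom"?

The rule is to shift every letter 2 places forward in the alphabet (wrapping around), then keep every other character starting from the second (positions 2nd, 4th, 6th, ...).
For "kingdom", step one produces "mkpifqo"; step two turns that into "kiq".

kiq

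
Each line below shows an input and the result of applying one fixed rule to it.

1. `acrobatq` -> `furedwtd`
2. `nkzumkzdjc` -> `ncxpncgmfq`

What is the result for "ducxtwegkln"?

xfawzhjnoqg

Rule — shift every letter 3 places forward in the alphabet (wrapping around), then move the first character to the end.
Applying both steps to "ducxtwegkln": "gxfawzhjnoq", then "xfawzhjnoqg".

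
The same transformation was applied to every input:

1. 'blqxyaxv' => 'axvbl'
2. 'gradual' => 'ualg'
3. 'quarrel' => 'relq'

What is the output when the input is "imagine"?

The rule is to move the last 3 characters to the front (rotate right by 3), then delete the last 3 characters.
Applying both steps to "imagine": "ineimag", then "inei".

inei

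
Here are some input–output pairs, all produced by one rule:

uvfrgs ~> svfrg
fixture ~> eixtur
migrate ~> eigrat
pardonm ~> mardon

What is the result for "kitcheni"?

Looking at the pairs, the operation is to delete the first character, then move the last character to the front.
On "kitcheni" that produces "iitchen".

iitchen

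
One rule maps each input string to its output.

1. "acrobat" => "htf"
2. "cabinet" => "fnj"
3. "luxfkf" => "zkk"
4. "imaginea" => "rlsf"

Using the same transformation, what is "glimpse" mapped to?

Looking at the pairs, the operation is to shift every letter 5 places forward in the alphabet (wrapping around), then keep every other character starting from the second (positions 2nd, 4th, 6th, ...).
So "glimpse" becomes "qrx".

qrx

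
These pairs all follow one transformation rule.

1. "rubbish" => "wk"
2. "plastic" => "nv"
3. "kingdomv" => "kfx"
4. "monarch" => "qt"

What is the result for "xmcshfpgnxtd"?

ojiv

The pattern: keep one character in every 3, starting at position 2 (positions 2nd, 5th, 8th, ...), then shift every letter 2 places forward in the alphabet (wrapping around).
Applying that to "xmcshfpgnxtd" gives "ojiv".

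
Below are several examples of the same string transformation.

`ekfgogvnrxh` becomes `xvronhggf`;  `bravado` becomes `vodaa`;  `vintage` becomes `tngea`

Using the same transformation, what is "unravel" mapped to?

The pattern: delete the first 2 characters, then sort the characters into reverse alphabetical order.
Working it through for "unravel": intermediate "ravel", final "vrlea".

vrlea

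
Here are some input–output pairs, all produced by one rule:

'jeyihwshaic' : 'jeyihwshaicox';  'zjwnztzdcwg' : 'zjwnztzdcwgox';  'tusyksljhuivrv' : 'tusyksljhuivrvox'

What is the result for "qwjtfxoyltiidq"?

qwjtfxoyltiidqox

The pattern: append "ox".
So "qwjtfxoyltiidq" becomes "qwjtfxoyltiidqox".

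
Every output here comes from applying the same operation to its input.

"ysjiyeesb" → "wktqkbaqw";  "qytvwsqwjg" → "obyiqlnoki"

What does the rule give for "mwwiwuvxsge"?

kyweooaomnp

The rule is to shift every letter 8 places backward in the alphabet (wrapping around), then move the last 3 characters to the front (rotate right by 3).
"mwwiwuvxsge" → "eooaomnpkyw" → "kyweooaomnp".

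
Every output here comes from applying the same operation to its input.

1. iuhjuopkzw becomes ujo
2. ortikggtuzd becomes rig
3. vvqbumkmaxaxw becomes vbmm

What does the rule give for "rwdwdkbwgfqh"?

wwkw

The pattern: keep every other character starting from the second (positions 2nd, 4th, 6th, ...), then delete the last 2 characters.
"rwdwdkbwgfqh" → "wwkwfh" → "wwkw".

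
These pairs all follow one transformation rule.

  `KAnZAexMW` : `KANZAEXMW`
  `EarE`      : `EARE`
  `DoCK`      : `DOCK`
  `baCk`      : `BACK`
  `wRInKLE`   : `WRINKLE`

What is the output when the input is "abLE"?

ABLE

Each output is the input with this applied: convert every letter to uppercase.
For "abLE" the result is "ABLE".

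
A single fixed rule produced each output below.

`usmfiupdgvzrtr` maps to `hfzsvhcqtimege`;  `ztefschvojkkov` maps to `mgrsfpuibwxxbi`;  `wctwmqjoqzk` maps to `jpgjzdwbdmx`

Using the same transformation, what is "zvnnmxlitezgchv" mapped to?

miaazkyvgrmtpui

Looking at the pairs, the operation is to shift every letter 13 places forward in the alphabet (wrapping around) — i.e. ROT13.
So "zvnnmxlitezgchv" becomes "miaazkyvgrmtpui".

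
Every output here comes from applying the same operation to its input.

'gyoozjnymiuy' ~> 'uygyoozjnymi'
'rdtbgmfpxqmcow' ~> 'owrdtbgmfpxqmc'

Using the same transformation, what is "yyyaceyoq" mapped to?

oqyyyacey

Looking at the pairs, the operation is to move the last 2 characters to the front (rotate right by 2).
So "yyyaceyoq" becomes "oqyyyacey".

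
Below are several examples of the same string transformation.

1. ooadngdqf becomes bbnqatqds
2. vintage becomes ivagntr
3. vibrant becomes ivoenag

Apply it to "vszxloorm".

In each case the input is transformed by: shift every letter 13 places forward in the alphabet (wrapping around) — i.e. ROT13.
Doing the same to "vszxloorm": "ifmkybbez".

ifmkybbez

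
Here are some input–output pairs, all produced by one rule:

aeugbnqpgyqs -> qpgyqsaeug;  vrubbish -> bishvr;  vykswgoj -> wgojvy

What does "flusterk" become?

terkfl

What's happening: swap the front and back halves of the string, then delete the last 2 characters.
"flusterk" → "terkflus" → "terkfl".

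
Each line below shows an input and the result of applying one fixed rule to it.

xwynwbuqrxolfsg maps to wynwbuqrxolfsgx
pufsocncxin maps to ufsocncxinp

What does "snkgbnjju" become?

nkgbnjjus

The pattern: move the first character to the end.
For "snkgbnjju" the result is "nkgbnjjus".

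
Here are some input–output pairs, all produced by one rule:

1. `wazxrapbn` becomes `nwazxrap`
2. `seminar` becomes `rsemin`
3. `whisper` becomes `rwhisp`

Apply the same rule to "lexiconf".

Rule — move the last 2 characters to the front (rotate right by 2), then delete the first character.
On "lexiconf": the first step gives "nflexico", and the second then gives "flexico".

flexico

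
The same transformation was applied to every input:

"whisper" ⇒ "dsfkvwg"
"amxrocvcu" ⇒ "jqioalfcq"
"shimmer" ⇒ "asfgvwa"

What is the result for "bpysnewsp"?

kgdpdmgbs

The rule is to move the last 3 characters to the front (rotate right by 3), then shift every letter 12 places backward in the alphabet (wrapping around).
Starting from "bpysnewsp": after the first operation, "wspbpysne"; after the second, "kgdpdmgbs".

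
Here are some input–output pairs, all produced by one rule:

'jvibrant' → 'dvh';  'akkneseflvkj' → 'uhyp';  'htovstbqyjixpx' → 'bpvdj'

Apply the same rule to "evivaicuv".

ypw

The rule is to keep one character in every 3, starting at position 1 (positions 1st, 4th, 7th, ...), then shift every letter 6 places backward in the alphabet (wrapping around).
Applying both steps to "evivaicuv": "evc", then "ypw".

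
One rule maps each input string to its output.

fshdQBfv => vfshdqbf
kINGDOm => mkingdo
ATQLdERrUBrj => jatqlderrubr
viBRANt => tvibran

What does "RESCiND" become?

drescin

The transformation: move the last character to the front, then convert every letter to lowercase.
Starting from "RESCiND": after the first operation, "DRESCiN"; after the second, "drescin".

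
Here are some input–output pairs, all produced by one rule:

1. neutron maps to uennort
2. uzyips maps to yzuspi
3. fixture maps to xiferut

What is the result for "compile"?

mocelip

Looking at the pairs, the operation is to reverse the string, then move the last 3 characters to the front (rotate right by 3).
Working it through for "compile": intermediate "elipmoc", final "mocelip".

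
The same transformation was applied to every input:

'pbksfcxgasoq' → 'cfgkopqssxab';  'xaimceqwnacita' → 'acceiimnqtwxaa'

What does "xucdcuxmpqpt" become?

dmppqtuuxxcc

The pattern: sort the characters into alphabetical order, then move the first 2 characters to the end (rotate left by 2).
Working it through for "xucdcuxmpqpt": intermediate "ccdmppqtuuxx", final "dmppqtuuxxcc".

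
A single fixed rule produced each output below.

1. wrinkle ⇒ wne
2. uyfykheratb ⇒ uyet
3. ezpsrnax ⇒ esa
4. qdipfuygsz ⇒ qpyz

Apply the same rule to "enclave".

Rule — keep one character in every 3, starting at position 1 (positions 1st, 4th, 7th, ...).
On "enclave" that produces "ele".

ele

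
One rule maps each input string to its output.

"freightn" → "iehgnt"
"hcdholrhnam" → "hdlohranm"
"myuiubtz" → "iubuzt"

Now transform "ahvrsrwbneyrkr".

rvrsbwenryrk

Each output is the input with this applied: swap each adjacent pair of characters (1↔2, 3↔4, ...), then delete the first 2 characters.
Applying both steps to "ahvrsrwbneyrkr": "harvrsbwenryrk", then "rvrsbwenryrk".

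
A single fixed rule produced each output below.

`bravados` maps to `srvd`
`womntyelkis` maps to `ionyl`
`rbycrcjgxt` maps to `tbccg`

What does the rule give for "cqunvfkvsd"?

dqnfv

What's happening: keep every other character starting from the second (positions 2nd, 4th, 6th, ...), then move the last character to the front.
On "cqunvfkvsd" that produces "dqnfv".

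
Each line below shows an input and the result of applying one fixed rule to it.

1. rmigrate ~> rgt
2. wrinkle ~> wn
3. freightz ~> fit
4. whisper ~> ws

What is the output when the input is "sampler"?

sp

Each output is the input with this applied: move the last character to the front, then keep one character in every 3, starting at position 2 (positions 2nd, 5th, 8th, ...).
On "sampler": the first step gives "rsample", and the second then gives "sp".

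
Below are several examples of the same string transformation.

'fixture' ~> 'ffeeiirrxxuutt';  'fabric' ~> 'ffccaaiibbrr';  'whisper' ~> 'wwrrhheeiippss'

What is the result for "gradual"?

ggllrraaaauudd

The transformation: take characters alternately from the front and the back (1st, last, 2nd, 2nd-last, ...), then double every character.
Applying both steps to "gradual": "glraaud", then "ggllrraaaauudd".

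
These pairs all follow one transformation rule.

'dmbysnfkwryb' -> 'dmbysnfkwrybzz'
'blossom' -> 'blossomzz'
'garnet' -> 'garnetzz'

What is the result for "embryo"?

In each case the input is transformed by: append "zz".
So "embryo" becomes "embryozz".

embryozz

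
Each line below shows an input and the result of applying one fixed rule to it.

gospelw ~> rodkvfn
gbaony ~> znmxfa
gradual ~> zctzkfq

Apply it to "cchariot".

gzqhnsbb

Each output is the input with this applied: shift every letter 1 place backward in the alphabet (wrapping around), then move the first 2 characters to the end (rotate left by 2).
On "cchariot": the first step gives "bbgzqhns", and the second then gives "gzqhnsbb".
(Check on "gbaony": → "faznmx" → "znmxfa" ✓)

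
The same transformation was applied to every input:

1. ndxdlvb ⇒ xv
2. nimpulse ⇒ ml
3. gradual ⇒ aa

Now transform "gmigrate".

ia

The transformation: keep one character in every 3, starting at position 3 (positions 3rd, 6th, 9th, ...).
On "gmigrate" that produces "ia".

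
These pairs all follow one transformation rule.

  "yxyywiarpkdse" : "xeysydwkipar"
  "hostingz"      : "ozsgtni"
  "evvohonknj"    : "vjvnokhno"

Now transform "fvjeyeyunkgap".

vpjaegykenyu

Rule — delete the first character, then take characters alternately from the front and the back (1st, last, 2nd, 2nd-last, ...).
Working it through for "fvjeyeyunkgap": intermediate "vjeyeyunkgap", final "vpjaegykenyu".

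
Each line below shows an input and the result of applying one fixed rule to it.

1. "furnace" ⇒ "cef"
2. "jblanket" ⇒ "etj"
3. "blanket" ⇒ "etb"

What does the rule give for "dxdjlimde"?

ded

The rule is to move the first character to the end, then keep only the last 3 characters.
Working it through for "dxdjlimde": intermediate "xdjlimded", final "ded".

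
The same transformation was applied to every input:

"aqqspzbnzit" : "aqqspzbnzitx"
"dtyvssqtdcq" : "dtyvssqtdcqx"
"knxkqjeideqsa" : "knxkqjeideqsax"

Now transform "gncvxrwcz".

The transformation: append "x".
So "gncvxrwcz" becomes "gncvxrwczx".

gncvxrwczx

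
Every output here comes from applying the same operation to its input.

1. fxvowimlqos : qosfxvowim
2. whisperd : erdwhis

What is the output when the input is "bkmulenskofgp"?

fgpbkmulensk

Each output is the input with this applied: move the last 3 characters to the front (rotate right by 3), then delete the last character.
Starting from "bkmulenskofgp": after the first operation, "fgpbkmulensko"; after the second, "fgpbkmulensk".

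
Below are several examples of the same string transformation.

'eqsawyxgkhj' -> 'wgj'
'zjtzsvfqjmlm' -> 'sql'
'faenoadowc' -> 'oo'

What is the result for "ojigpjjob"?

The transformation: delete the first 2 characters, then keep one character in every 3, starting at position 3 (positions 3rd, 6th, 9th, ...).
On "ojigpjjob": the first step gives "igpjjob", and the second then gives "po".

po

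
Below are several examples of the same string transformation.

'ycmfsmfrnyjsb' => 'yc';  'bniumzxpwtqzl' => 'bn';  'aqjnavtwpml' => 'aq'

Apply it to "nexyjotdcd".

The rule is to keep only the first 2 characters.
On "nexyjotdcd" that produces "ne".

ne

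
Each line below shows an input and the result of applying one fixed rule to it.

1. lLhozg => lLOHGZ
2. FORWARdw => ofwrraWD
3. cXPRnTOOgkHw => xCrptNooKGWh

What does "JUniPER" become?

In each case the input is transformed by: swap each adjacent pair of characters (1↔2, 3↔4, ...), then flip the case of every letter.
"JUniPER" → "ujINepr".

ujINepr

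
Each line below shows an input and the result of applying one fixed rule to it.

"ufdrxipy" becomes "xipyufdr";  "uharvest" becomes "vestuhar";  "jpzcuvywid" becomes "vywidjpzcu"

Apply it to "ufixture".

The transformation: swap the front and back halves of the string.
So "ufixture" becomes "tureufix".

tureufix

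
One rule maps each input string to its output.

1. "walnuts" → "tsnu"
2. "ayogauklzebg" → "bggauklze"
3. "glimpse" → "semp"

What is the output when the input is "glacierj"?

rjcie

What's happening: delete the first 3 characters, then move the last 2 characters to the front (rotate right by 2).
On "glacierj" that produces "rjcie".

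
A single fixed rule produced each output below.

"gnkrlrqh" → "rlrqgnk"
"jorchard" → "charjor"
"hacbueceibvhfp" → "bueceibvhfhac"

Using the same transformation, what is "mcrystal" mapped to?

The transformation: delete the last character, then move the first 3 characters to the end (rotate left by 3).
Starting from "mcrystal": after the first operation, "mcrysta"; after the second, "ystamcr".

ystamcr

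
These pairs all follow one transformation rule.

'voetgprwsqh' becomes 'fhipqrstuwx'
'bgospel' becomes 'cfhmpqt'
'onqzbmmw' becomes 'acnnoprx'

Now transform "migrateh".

Each output is the input with this applied: shift every letter 1 place forward in the alphabet (wrapping around), then sort the characters into alphabetical order.
Applying both steps to "migrateh": "njhsbufi", then "bfhijnsu".
(Check on "onqzbmmw": → "poracnnx" → "acnnoprx" ✓)

bfhijnsu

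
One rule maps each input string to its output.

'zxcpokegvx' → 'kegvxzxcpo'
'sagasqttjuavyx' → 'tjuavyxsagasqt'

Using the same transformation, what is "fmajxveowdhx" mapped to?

eowdhxfmajxv

Rule — swap the front and back halves of the string.
For "fmajxveowdhx" the result is "eowdhxfmajxv".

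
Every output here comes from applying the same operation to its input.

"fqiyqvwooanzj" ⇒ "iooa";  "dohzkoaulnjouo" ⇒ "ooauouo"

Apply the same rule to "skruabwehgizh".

uaei

Each output is the input with this applied: keep only the vowels.
For "skruabwehgizh" the result is "uaei".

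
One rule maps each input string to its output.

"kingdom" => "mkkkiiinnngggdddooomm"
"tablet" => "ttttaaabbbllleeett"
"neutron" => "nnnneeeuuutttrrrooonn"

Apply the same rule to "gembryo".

The transformation: repeat every character 3 times, then move the last character to the front.
"gembryo" → "ogggeeemmmbbbrrryyyoo".

ogggeeemmmbbbrrryyyoo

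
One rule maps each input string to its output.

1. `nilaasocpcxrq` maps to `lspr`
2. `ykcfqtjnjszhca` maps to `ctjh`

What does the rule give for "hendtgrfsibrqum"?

The rule is to keep one character in every 3, starting at position 3 (positions 3rd, 6th, 9th, ...).
Applying that to "hendtgrfsibrqum" gives "ngsrm".

ngsrm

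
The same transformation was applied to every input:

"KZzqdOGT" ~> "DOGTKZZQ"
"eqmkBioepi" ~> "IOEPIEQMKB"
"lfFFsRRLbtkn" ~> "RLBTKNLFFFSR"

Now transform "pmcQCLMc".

CLMCPMCQ

Looking at the pairs, the operation is to swap the front and back halves of the string, then convert every letter to uppercase.
Applying both steps to "pmcQCLMc": "CLMcpmcQ", then "CLMCPMCQ".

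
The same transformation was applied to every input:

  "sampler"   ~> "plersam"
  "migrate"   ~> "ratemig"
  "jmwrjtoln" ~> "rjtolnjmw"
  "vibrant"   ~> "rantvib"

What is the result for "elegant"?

gantele

In each case the input is transformed by: move the first 3 characters to the end (rotate left by 3).
On "elegant" that produces "gantele".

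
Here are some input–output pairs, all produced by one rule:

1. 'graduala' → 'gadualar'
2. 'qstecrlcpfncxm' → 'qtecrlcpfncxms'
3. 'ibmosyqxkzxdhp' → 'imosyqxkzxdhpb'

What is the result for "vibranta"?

vbrantai

The pattern: move the first character to the end, then swap the first and last characters.
Doing the same to "vibranta": "vbrantai".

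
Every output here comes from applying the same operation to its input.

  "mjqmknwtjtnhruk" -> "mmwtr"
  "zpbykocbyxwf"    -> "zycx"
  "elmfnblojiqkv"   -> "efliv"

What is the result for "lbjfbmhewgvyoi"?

lfhgo

The pattern: keep one character in every 3, starting at position 1 (positions 1st, 4th, 7th, ...).
On "lbjfbmhewgvyoi" that produces "lfhgo".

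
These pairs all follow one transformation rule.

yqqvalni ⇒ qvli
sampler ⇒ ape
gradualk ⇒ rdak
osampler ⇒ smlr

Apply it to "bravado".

In each case the input is transformed by: keep every other character starting from the second (positions 2nd, 4th, 6th, ...).
So "bravado" becomes "rvd".

rvd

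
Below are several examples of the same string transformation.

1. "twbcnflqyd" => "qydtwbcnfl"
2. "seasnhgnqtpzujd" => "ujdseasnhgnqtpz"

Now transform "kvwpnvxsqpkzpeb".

pebkvwpnvxsqpkz

The transformation: move the last 3 characters to the front (rotate right by 3).
On "kvwpnvxsqpkzpeb" that produces "pebkvwpnvxsqpkz".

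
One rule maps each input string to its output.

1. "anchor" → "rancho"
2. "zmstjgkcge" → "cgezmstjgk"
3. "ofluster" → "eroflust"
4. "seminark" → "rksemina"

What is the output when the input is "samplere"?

What's happening: move the first 2 characters to the end (rotate left by 2), then swap the front and back halves of the string.
"samplere" → "mpleresa" → "resample".
(Check on "ofluster": → "lusterof" → "eroflust" ✓)

resample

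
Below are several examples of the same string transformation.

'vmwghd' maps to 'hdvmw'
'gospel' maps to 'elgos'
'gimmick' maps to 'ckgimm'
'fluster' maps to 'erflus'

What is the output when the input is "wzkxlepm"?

pmwzkxl

The transformation: move the last 3 characters to the front (rotate right by 3), then delete the first character.
"wzkxlepm" → "epmwzkxl" → "pmwzkxl".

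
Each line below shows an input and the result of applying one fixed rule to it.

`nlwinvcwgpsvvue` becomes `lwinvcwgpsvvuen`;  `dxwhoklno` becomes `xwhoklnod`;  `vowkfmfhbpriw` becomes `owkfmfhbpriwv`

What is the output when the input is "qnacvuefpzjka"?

The pattern: move the first character to the end.
Applying that to "qnacvuefpzjka" gives "nacvuefpzjkaq".

nacvuefpzjkaq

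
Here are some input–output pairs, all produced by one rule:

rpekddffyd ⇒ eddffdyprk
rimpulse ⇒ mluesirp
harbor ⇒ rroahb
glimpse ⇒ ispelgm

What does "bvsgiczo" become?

Looking at the pairs, the operation is to swap each adjacent pair of characters (1↔2, 3↔4, ...), then move the first 3 characters to the end (rotate left by 3).
For "bvsgiczo" the result is "sciozvbg".
(Check on "glimpse": → "lgmispe" → "ispelgm" ✓)

sciozvbg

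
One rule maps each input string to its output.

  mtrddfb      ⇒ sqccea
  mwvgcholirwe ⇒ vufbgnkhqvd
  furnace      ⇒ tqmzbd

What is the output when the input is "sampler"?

zlokdq

Each output is the input with this applied: shift every letter 1 place backward in the alphabet (wrapping around), then delete the first character.
Doing the same to "sampler": "zlokdq".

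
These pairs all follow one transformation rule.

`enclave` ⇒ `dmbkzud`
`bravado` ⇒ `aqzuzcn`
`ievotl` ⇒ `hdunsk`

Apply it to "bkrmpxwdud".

ajqlowvctc

What's happening: shift every letter 1 place backward in the alphabet (wrapping around).
"bkrmpxwdud" → "ajqlowvctc".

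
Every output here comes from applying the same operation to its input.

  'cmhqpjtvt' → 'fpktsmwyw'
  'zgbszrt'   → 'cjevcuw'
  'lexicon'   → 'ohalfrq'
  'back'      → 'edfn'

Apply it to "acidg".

The pattern: shift every letter 3 places forward in the alphabet (wrapping around).
So "acidg" becomes "dflgj".

dflgj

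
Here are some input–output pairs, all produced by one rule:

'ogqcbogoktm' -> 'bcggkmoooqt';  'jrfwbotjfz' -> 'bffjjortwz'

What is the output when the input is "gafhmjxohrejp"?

aefghhjjmoprx

In each case the input is transformed by: sort the characters into alphabetical order.
For "gafhmjxohrejp" the result is "aefghhjjmoprx".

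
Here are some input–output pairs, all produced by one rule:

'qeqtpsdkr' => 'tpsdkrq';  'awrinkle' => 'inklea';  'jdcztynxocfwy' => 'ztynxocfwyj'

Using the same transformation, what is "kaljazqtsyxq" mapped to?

The transformation: move the first character to the end, then delete the first 2 characters.
Working it through for "kaljazqtsyxq": intermediate "aljazqtsyxqk", final "jazqtsyxqk".

jazqtsyxqk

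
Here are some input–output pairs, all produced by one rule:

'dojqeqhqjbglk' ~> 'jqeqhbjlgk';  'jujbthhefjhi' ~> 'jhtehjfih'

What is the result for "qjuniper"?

Each output is the input with this applied: swap each adjacent pair of characters (1↔2, 3↔4, ...), then delete the first 3 characters.
Doing the same to "qjuniper": "upire".

upire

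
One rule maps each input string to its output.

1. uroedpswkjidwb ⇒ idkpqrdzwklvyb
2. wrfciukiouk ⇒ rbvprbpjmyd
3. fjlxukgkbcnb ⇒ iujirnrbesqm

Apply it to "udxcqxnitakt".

arhapuexjekb

Rule — shift every letter 7 places forward in the alphabet (wrapping around), then reverse the string.
Starting from "udxcqxnitakt": after the first operation, "bkejxeupahra"; after the second, "arhapuexjekb".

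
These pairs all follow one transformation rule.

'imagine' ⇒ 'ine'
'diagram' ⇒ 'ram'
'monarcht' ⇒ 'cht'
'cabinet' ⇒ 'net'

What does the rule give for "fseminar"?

In each case the input is transformed by: keep only the last 3 characters.
Applying that to "fseminar" gives "nar".

nar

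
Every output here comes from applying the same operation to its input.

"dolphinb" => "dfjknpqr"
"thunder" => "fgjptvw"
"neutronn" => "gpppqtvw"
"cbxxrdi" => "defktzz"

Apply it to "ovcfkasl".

In each case the input is transformed by: sort the characters into alphabetical order, then shift every letter 2 places forward in the alphabet (wrapping around).
Working it through for "ovcfkasl": intermediate "acfklosv", final "cehmnqux".

cehmnqux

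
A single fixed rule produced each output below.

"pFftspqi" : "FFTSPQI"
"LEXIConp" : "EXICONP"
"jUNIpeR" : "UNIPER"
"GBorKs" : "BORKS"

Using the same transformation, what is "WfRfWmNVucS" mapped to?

FRFWMNVUCS

Looking at the pairs, the operation is to delete the first character, then convert every letter to uppercase.
Working it through for "WfRfWmNVucS": intermediate "fRfWmNVucS", final "FRFWMNVUCS".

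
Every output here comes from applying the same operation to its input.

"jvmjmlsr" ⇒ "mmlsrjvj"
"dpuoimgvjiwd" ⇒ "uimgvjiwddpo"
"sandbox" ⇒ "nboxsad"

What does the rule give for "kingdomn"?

ndomnkig

The transformation: move the first 3 characters to the end (rotate left by 3), then swap the first and last characters.
Applying both steps to "kingdomn": "gdomnkin", then "ndomnkig".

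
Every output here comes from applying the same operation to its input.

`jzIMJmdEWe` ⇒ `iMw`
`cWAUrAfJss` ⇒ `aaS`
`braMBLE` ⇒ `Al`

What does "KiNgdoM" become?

nO

Looking at the pairs, the operation is to keep one character in every 3, starting at position 3 (positions 3rd, 6th, 9th, ...), then flip the case of every letter.
On "KiNgdoM" that produces "nO".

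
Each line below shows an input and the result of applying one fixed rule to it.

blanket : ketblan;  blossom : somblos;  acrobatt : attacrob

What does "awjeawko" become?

wkoawjea

Each output is the input with this applied: move the last 3 characters to the front (rotate right by 3).
So "awjeawko" becomes "wkoawjea".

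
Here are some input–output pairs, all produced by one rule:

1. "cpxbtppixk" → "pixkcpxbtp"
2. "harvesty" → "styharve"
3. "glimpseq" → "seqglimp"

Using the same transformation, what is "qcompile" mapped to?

Each output is the input with this applied: swap the front and back halves of the string, then move the first character to the end.
Working it through for "qcompile": intermediate "pileqcom", final "ileqcomp".
(Check on "glimpseq": → "pseqglim" → "seqglimp" ✓)

ileqcomp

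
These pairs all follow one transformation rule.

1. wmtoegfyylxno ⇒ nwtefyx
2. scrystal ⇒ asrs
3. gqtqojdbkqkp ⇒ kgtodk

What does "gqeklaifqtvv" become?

vgeliq

The pattern: move the last 2 characters to the front (rotate right by 2), then keep every other character starting from the first (positions 1st, 3rd, 5th, ...).
Applying both steps to "gqeklaifqtvv": "vvgqeklaifqt", then "vgeliq".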